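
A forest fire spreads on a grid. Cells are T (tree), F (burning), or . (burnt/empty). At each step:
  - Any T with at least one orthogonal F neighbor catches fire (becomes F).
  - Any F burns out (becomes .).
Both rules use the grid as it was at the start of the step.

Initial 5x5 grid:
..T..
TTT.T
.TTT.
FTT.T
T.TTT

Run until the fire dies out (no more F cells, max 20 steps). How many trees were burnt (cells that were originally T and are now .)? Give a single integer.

Step 1: +2 fires, +1 burnt (F count now 2)
Step 2: +2 fires, +2 burnt (F count now 2)
Step 3: +3 fires, +2 burnt (F count now 3)
Step 4: +4 fires, +3 burnt (F count now 4)
Step 5: +2 fires, +4 burnt (F count now 2)
Step 6: +1 fires, +2 burnt (F count now 1)
Step 7: +0 fires, +1 burnt (F count now 0)
Fire out after step 7
Initially T: 15, now '.': 24
Total burnt (originally-T cells now '.'): 14

Answer: 14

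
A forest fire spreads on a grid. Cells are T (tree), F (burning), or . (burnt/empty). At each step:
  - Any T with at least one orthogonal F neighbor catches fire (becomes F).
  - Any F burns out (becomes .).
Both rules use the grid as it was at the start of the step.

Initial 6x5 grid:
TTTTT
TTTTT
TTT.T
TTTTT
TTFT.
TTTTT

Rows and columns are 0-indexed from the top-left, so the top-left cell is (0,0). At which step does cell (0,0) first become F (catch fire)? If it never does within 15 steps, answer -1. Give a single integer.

Step 1: cell (0,0)='T' (+4 fires, +1 burnt)
Step 2: cell (0,0)='T' (+6 fires, +4 burnt)
Step 3: cell (0,0)='T' (+6 fires, +6 burnt)
Step 4: cell (0,0)='T' (+5 fires, +6 burnt)
Step 5: cell (0,0)='T' (+4 fires, +5 burnt)
Step 6: cell (0,0)='F' (+2 fires, +4 burnt)
  -> target ignites at step 6
Step 7: cell (0,0)='.' (+0 fires, +2 burnt)
  fire out at step 7

6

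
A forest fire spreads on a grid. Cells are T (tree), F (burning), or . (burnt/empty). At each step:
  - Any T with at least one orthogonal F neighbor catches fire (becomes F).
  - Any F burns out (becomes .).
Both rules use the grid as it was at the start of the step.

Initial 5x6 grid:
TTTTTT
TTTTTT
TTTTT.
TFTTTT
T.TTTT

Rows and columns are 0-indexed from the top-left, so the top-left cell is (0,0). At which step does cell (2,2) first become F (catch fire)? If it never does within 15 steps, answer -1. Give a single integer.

Step 1: cell (2,2)='T' (+3 fires, +1 burnt)
Step 2: cell (2,2)='F' (+6 fires, +3 burnt)
  -> target ignites at step 2
Step 3: cell (2,2)='.' (+6 fires, +6 burnt)
Step 4: cell (2,2)='.' (+6 fires, +6 burnt)
Step 5: cell (2,2)='.' (+3 fires, +6 burnt)
Step 6: cell (2,2)='.' (+2 fires, +3 burnt)
Step 7: cell (2,2)='.' (+1 fires, +2 burnt)
Step 8: cell (2,2)='.' (+0 fires, +1 burnt)
  fire out at step 8

2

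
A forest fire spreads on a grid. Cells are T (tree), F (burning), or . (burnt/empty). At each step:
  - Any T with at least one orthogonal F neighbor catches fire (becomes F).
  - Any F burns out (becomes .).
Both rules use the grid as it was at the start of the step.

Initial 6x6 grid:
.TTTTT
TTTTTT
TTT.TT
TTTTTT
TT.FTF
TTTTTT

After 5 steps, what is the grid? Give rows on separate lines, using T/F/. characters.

Step 1: 5 trees catch fire, 2 burn out
  .TTTTT
  TTTTTT
  TTT.TT
  TTTFTF
  TT..F.
  TTTFTF
Step 2: 5 trees catch fire, 5 burn out
  .TTTTT
  TTTTTT
  TTT.TF
  TTF.F.
  TT....
  TTF.F.
Step 3: 5 trees catch fire, 5 burn out
  .TTTTT
  TTTTTF
  TTF.F.
  TF....
  TT....
  TF....
Step 4: 7 trees catch fire, 5 burn out
  .TTTTF
  TTFTF.
  TF....
  F.....
  TF....
  F.....
Step 5: 6 trees catch fire, 7 burn out
  .TFTF.
  TF.F..
  F.....
  ......
  F.....
  ......

.TFTF.
TF.F..
F.....
......
F.....
......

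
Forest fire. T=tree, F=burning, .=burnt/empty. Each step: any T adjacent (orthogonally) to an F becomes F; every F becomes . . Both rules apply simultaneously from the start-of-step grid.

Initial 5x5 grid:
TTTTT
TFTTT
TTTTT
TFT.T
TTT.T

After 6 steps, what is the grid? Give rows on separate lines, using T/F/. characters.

Step 1: 7 trees catch fire, 2 burn out
  TFTTT
  F.FTT
  TFTTT
  F.F.T
  TFT.T
Step 2: 7 trees catch fire, 7 burn out
  F.FTT
  ...FT
  F.FTT
  ....T
  F.F.T
Step 3: 3 trees catch fire, 7 burn out
  ...FT
  ....F
  ...FT
  ....T
  ....T
Step 4: 2 trees catch fire, 3 burn out
  ....F
  .....
  ....F
  ....T
  ....T
Step 5: 1 trees catch fire, 2 burn out
  .....
  .....
  .....
  ....F
  ....T
Step 6: 1 trees catch fire, 1 burn out
  .....
  .....
  .....
  .....
  ....F

.....
.....
.....
.....
....F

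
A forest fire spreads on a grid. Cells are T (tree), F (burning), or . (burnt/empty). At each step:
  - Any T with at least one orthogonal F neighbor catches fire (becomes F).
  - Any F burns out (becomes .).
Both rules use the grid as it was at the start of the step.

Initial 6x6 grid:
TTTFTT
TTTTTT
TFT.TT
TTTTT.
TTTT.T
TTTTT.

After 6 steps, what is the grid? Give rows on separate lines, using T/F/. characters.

Step 1: 7 trees catch fire, 2 burn out
  TTF.FT
  TFTFTT
  F.F.TT
  TFTTT.
  TTTT.T
  TTTTT.
Step 2: 8 trees catch fire, 7 burn out
  TF...F
  F.F.FT
  ....TT
  F.FTT.
  TFTT.T
  TTTTT.
Step 3: 7 trees catch fire, 8 burn out
  F.....
  .....F
  ....FT
  ...FT.
  F.FT.T
  TFTTT.
Step 4: 5 trees catch fire, 7 burn out
  ......
  ......
  .....F
  ....F.
  ...F.T
  F.FTT.
Step 5: 1 trees catch fire, 5 burn out
  ......
  ......
  ......
  ......
  .....T
  ...FT.
Step 6: 1 trees catch fire, 1 burn out
  ......
  ......
  ......
  ......
  .....T
  ....F.

......
......
......
......
.....T
....F.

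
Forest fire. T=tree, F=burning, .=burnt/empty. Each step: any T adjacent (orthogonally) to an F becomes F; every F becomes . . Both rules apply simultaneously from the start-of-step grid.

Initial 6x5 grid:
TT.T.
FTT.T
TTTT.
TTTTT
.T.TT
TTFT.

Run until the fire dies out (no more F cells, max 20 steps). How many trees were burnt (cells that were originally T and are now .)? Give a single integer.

Answer: 19

Derivation:
Step 1: +5 fires, +2 burnt (F count now 5)
Step 2: +7 fires, +5 burnt (F count now 7)
Step 3: +4 fires, +7 burnt (F count now 4)
Step 4: +3 fires, +4 burnt (F count now 3)
Step 5: +0 fires, +3 burnt (F count now 0)
Fire out after step 5
Initially T: 21, now '.': 28
Total burnt (originally-T cells now '.'): 19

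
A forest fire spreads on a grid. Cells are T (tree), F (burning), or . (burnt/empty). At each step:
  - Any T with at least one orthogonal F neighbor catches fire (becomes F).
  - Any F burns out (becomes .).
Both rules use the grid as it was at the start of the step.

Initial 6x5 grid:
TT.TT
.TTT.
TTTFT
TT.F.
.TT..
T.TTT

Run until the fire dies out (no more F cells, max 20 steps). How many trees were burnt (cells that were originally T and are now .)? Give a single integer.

Answer: 18

Derivation:
Step 1: +3 fires, +2 burnt (F count now 3)
Step 2: +3 fires, +3 burnt (F count now 3)
Step 3: +4 fires, +3 burnt (F count now 4)
Step 4: +3 fires, +4 burnt (F count now 3)
Step 5: +2 fires, +3 burnt (F count now 2)
Step 6: +1 fires, +2 burnt (F count now 1)
Step 7: +1 fires, +1 burnt (F count now 1)
Step 8: +1 fires, +1 burnt (F count now 1)
Step 9: +0 fires, +1 burnt (F count now 0)
Fire out after step 9
Initially T: 19, now '.': 29
Total burnt (originally-T cells now '.'): 18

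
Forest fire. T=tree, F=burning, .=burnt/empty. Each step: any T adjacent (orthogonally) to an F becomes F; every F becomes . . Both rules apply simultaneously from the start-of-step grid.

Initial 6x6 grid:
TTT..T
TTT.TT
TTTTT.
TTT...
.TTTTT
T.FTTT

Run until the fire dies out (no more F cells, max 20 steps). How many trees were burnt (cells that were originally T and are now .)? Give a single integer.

Answer: 25

Derivation:
Step 1: +2 fires, +1 burnt (F count now 2)
Step 2: +4 fires, +2 burnt (F count now 4)
Step 3: +4 fires, +4 burnt (F count now 4)
Step 4: +5 fires, +4 burnt (F count now 5)
Step 5: +4 fires, +5 burnt (F count now 4)
Step 6: +3 fires, +4 burnt (F count now 3)
Step 7: +2 fires, +3 burnt (F count now 2)
Step 8: +1 fires, +2 burnt (F count now 1)
Step 9: +0 fires, +1 burnt (F count now 0)
Fire out after step 9
Initially T: 26, now '.': 35
Total burnt (originally-T cells now '.'): 25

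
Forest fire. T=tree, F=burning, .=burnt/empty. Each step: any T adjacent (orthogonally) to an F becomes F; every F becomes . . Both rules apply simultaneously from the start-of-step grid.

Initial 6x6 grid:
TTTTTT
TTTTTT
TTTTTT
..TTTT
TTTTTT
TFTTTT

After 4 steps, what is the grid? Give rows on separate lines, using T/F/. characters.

Step 1: 3 trees catch fire, 1 burn out
  TTTTTT
  TTTTTT
  TTTTTT
  ..TTTT
  TFTTTT
  F.FTTT
Step 2: 3 trees catch fire, 3 burn out
  TTTTTT
  TTTTTT
  TTTTTT
  ..TTTT
  F.FTTT
  ...FTT
Step 3: 3 trees catch fire, 3 burn out
  TTTTTT
  TTTTTT
  TTTTTT
  ..FTTT
  ...FTT
  ....FT
Step 4: 4 trees catch fire, 3 burn out
  TTTTTT
  TTTTTT
  TTFTTT
  ...FTT
  ....FT
  .....F

TTTTTT
TTTTTT
TTFTTT
...FTT
....FT
.....F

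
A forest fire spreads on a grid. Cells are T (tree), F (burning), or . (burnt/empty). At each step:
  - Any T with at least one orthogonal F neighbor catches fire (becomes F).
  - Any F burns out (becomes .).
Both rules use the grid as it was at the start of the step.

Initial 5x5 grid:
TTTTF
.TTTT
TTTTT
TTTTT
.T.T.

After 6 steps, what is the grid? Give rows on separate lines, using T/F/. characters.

Step 1: 2 trees catch fire, 1 burn out
  TTTF.
  .TTTF
  TTTTT
  TTTTT
  .T.T.
Step 2: 3 trees catch fire, 2 burn out
  TTF..
  .TTF.
  TTTTF
  TTTTT
  .T.T.
Step 3: 4 trees catch fire, 3 burn out
  TF...
  .TF..
  TTTF.
  TTTTF
  .T.T.
Step 4: 4 trees catch fire, 4 burn out
  F....
  .F...
  TTF..
  TTTF.
  .T.T.
Step 5: 3 trees catch fire, 4 burn out
  .....
  .....
  TF...
  TTF..
  .T.F.
Step 6: 2 trees catch fire, 3 burn out
  .....
  .....
  F....
  TF...
  .T...

.....
.....
F....
TF...
.T...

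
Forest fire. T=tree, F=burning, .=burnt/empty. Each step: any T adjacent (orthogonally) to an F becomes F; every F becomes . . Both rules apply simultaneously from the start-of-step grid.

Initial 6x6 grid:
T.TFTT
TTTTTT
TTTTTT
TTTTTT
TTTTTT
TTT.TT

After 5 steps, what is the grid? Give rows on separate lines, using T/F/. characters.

Step 1: 3 trees catch fire, 1 burn out
  T.F.FT
  TTTFTT
  TTTTTT
  TTTTTT
  TTTTTT
  TTT.TT
Step 2: 4 trees catch fire, 3 burn out
  T....F
  TTF.FT
  TTTFTT
  TTTTTT
  TTTTTT
  TTT.TT
Step 3: 5 trees catch fire, 4 burn out
  T.....
  TF...F
  TTF.FT
  TTTFTT
  TTTTTT
  TTT.TT
Step 4: 6 trees catch fire, 5 burn out
  T.....
  F.....
  TF...F
  TTF.FT
  TTTFTT
  TTT.TT
Step 5: 6 trees catch fire, 6 burn out
  F.....
  ......
  F.....
  TF...F
  TTF.FT
  TTT.TT

F.....
......
F.....
TF...F
TTF.FT
TTT.TT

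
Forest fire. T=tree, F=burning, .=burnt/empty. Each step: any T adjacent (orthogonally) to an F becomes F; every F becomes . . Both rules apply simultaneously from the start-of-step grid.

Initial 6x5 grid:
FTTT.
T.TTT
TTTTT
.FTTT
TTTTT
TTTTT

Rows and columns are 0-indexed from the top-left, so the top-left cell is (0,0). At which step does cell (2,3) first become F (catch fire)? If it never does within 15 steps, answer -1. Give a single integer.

Step 1: cell (2,3)='T' (+5 fires, +2 burnt)
Step 2: cell (2,3)='T' (+7 fires, +5 burnt)
Step 3: cell (2,3)='F' (+7 fires, +7 burnt)
  -> target ignites at step 3
Step 4: cell (2,3)='.' (+4 fires, +7 burnt)
Step 5: cell (2,3)='.' (+2 fires, +4 burnt)
Step 6: cell (2,3)='.' (+0 fires, +2 burnt)
  fire out at step 6

3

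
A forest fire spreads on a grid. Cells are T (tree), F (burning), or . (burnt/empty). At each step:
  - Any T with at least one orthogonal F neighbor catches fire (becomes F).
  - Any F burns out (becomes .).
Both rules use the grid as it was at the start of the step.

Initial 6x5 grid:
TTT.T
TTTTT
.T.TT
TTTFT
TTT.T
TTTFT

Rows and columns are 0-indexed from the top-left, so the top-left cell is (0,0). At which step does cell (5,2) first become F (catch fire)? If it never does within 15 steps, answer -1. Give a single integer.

Step 1: cell (5,2)='F' (+5 fires, +2 burnt)
  -> target ignites at step 1
Step 2: cell (5,2)='.' (+6 fires, +5 burnt)
Step 3: cell (5,2)='.' (+6 fires, +6 burnt)
Step 4: cell (5,2)='.' (+4 fires, +6 burnt)
Step 5: cell (5,2)='.' (+2 fires, +4 burnt)
Step 6: cell (5,2)='.' (+1 fires, +2 burnt)
Step 7: cell (5,2)='.' (+0 fires, +1 burnt)
  fire out at step 7

1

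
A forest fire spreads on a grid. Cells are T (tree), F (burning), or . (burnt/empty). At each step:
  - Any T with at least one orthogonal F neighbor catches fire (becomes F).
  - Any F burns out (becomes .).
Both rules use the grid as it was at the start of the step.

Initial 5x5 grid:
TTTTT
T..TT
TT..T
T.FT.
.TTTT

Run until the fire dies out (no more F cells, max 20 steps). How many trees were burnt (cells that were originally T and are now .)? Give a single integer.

Step 1: +2 fires, +1 burnt (F count now 2)
Step 2: +2 fires, +2 burnt (F count now 2)
Step 3: +1 fires, +2 burnt (F count now 1)
Step 4: +0 fires, +1 burnt (F count now 0)
Fire out after step 4
Initially T: 17, now '.': 13
Total burnt (originally-T cells now '.'): 5

Answer: 5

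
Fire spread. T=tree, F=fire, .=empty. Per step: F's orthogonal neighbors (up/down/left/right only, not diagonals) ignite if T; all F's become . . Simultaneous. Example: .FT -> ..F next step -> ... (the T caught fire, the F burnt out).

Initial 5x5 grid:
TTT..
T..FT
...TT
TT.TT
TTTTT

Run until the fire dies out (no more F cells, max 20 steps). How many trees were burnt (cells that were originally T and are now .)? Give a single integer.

Answer: 12

Derivation:
Step 1: +2 fires, +1 burnt (F count now 2)
Step 2: +2 fires, +2 burnt (F count now 2)
Step 3: +2 fires, +2 burnt (F count now 2)
Step 4: +2 fires, +2 burnt (F count now 2)
Step 5: +1 fires, +2 burnt (F count now 1)
Step 6: +2 fires, +1 burnt (F count now 2)
Step 7: +1 fires, +2 burnt (F count now 1)
Step 8: +0 fires, +1 burnt (F count now 0)
Fire out after step 8
Initially T: 16, now '.': 21
Total burnt (originally-T cells now '.'): 12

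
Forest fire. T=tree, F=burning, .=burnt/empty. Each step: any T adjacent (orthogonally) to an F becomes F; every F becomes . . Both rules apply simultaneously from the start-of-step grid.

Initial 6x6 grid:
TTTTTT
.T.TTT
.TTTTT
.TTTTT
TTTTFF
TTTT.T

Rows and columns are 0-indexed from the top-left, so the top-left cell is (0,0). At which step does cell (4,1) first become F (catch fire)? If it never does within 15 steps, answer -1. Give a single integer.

Step 1: cell (4,1)='T' (+4 fires, +2 burnt)
Step 2: cell (4,1)='T' (+5 fires, +4 burnt)
Step 3: cell (4,1)='F' (+6 fires, +5 burnt)
  -> target ignites at step 3
Step 4: cell (4,1)='.' (+7 fires, +6 burnt)
Step 5: cell (4,1)='.' (+3 fires, +7 burnt)
Step 6: cell (4,1)='.' (+2 fires, +3 burnt)
Step 7: cell (4,1)='.' (+1 fires, +2 burnt)
Step 8: cell (4,1)='.' (+1 fires, +1 burnt)
Step 9: cell (4,1)='.' (+0 fires, +1 burnt)
  fire out at step 9

3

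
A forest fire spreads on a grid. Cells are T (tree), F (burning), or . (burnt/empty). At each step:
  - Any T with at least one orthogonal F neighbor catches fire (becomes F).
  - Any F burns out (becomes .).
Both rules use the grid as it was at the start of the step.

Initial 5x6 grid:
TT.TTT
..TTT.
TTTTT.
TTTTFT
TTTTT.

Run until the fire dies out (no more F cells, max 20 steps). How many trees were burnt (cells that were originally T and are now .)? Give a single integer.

Answer: 21

Derivation:
Step 1: +4 fires, +1 burnt (F count now 4)
Step 2: +4 fires, +4 burnt (F count now 4)
Step 3: +5 fires, +4 burnt (F count now 5)
Step 4: +6 fires, +5 burnt (F count now 6)
Step 5: +2 fires, +6 burnt (F count now 2)
Step 6: +0 fires, +2 burnt (F count now 0)
Fire out after step 6
Initially T: 23, now '.': 28
Total burnt (originally-T cells now '.'): 21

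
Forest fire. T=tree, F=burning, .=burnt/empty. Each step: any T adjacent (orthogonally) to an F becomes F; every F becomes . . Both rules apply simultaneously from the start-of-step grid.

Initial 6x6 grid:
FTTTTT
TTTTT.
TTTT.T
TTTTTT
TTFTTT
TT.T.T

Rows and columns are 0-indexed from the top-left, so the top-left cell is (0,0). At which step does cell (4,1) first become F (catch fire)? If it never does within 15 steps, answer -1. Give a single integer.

Step 1: cell (4,1)='F' (+5 fires, +2 burnt)
  -> target ignites at step 1
Step 2: cell (4,1)='.' (+10 fires, +5 burnt)
Step 3: cell (4,1)='.' (+8 fires, +10 burnt)
Step 4: cell (4,1)='.' (+4 fires, +8 burnt)
Step 5: cell (4,1)='.' (+3 fires, +4 burnt)
Step 6: cell (4,1)='.' (+0 fires, +3 burnt)
  fire out at step 6

1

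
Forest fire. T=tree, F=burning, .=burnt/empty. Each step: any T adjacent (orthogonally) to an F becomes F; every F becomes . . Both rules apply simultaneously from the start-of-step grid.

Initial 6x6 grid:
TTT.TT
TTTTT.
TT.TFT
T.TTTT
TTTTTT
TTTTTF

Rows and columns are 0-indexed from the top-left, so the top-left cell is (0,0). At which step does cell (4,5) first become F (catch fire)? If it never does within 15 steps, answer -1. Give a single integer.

Step 1: cell (4,5)='F' (+6 fires, +2 burnt)
  -> target ignites at step 1
Step 2: cell (4,5)='.' (+6 fires, +6 burnt)
Step 3: cell (4,5)='.' (+5 fires, +6 burnt)
Step 4: cell (4,5)='.' (+4 fires, +5 burnt)
Step 5: cell (4,5)='.' (+5 fires, +4 burnt)
Step 6: cell (4,5)='.' (+3 fires, +5 burnt)
Step 7: cell (4,5)='.' (+1 fires, +3 burnt)
Step 8: cell (4,5)='.' (+0 fires, +1 burnt)
  fire out at step 8

1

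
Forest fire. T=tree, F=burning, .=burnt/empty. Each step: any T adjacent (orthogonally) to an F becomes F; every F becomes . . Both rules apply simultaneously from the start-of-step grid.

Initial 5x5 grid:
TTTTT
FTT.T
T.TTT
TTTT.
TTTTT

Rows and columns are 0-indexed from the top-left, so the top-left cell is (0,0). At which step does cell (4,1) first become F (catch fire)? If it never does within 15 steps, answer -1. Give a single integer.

Step 1: cell (4,1)='T' (+3 fires, +1 burnt)
Step 2: cell (4,1)='T' (+3 fires, +3 burnt)
Step 3: cell (4,1)='T' (+4 fires, +3 burnt)
Step 4: cell (4,1)='F' (+4 fires, +4 burnt)
  -> target ignites at step 4
Step 5: cell (4,1)='.' (+4 fires, +4 burnt)
Step 6: cell (4,1)='.' (+2 fires, +4 burnt)
Step 7: cell (4,1)='.' (+1 fires, +2 burnt)
Step 8: cell (4,1)='.' (+0 fires, +1 burnt)
  fire out at step 8

4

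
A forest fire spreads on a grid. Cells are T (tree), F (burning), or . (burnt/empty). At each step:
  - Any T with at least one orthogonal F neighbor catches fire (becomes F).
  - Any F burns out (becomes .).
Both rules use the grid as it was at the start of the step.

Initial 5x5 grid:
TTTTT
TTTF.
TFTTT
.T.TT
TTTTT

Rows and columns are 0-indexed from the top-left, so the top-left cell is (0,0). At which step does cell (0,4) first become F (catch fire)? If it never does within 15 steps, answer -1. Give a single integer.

Step 1: cell (0,4)='T' (+7 fires, +2 burnt)
Step 2: cell (0,4)='F' (+7 fires, +7 burnt)
  -> target ignites at step 2
Step 3: cell (0,4)='.' (+5 fires, +7 burnt)
Step 4: cell (0,4)='.' (+1 fires, +5 burnt)
Step 5: cell (0,4)='.' (+0 fires, +1 burnt)
  fire out at step 5

2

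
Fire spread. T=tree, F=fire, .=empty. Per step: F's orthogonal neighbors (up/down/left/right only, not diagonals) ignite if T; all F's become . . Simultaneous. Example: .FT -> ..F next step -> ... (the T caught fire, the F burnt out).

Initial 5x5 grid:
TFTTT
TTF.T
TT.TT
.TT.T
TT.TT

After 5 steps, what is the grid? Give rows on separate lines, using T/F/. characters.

Step 1: 3 trees catch fire, 2 burn out
  F.FTT
  TF..T
  TT.TT
  .TT.T
  TT.TT
Step 2: 3 trees catch fire, 3 burn out
  ...FT
  F...T
  TF.TT
  .TT.T
  TT.TT
Step 3: 3 trees catch fire, 3 burn out
  ....F
  ....T
  F..TT
  .FT.T
  TT.TT
Step 4: 3 trees catch fire, 3 burn out
  .....
  ....F
  ...TT
  ..F.T
  TF.TT
Step 5: 2 trees catch fire, 3 burn out
  .....
  .....
  ...TF
  ....T
  F..TT

.....
.....
...TF
....T
F..TT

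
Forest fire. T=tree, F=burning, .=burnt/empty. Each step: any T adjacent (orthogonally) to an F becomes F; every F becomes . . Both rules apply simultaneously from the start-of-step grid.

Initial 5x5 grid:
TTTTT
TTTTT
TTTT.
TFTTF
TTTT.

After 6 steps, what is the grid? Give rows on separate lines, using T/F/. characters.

Step 1: 5 trees catch fire, 2 burn out
  TTTTT
  TTTTT
  TFTT.
  F.FF.
  TFTT.
Step 2: 7 trees catch fire, 5 burn out
  TTTTT
  TFTTT
  F.FF.
  .....
  F.FF.
Step 3: 4 trees catch fire, 7 burn out
  TFTTT
  F.FFT
  .....
  .....
  .....
Step 4: 4 trees catch fire, 4 burn out
  F.FFT
  ....F
  .....
  .....
  .....
Step 5: 1 trees catch fire, 4 burn out
  ....F
  .....
  .....
  .....
  .....
Step 6: 0 trees catch fire, 1 burn out
  .....
  .....
  .....
  .....
  .....

.....
.....
.....
.....
.....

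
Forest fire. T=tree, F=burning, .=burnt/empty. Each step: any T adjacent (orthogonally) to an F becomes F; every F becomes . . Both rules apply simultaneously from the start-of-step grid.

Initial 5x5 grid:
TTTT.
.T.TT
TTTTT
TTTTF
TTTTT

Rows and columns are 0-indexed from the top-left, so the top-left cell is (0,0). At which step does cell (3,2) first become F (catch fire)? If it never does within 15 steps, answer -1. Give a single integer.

Step 1: cell (3,2)='T' (+3 fires, +1 burnt)
Step 2: cell (3,2)='F' (+4 fires, +3 burnt)
  -> target ignites at step 2
Step 3: cell (3,2)='.' (+4 fires, +4 burnt)
Step 4: cell (3,2)='.' (+4 fires, +4 burnt)
Step 5: cell (3,2)='.' (+4 fires, +4 burnt)
Step 6: cell (3,2)='.' (+1 fires, +4 burnt)
Step 7: cell (3,2)='.' (+1 fires, +1 burnt)
Step 8: cell (3,2)='.' (+0 fires, +1 burnt)
  fire out at step 8

2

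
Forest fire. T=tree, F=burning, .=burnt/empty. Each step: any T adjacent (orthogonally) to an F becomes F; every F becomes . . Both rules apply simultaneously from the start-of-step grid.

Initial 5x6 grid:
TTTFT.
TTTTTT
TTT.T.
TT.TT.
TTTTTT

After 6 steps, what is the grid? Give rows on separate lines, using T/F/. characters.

Step 1: 3 trees catch fire, 1 burn out
  TTF.F.
  TTTFTT
  TTT.T.
  TT.TT.
  TTTTTT
Step 2: 3 trees catch fire, 3 burn out
  TF....
  TTF.FT
  TTT.T.
  TT.TT.
  TTTTTT
Step 3: 5 trees catch fire, 3 burn out
  F.....
  TF...F
  TTF.F.
  TT.TT.
  TTTTTT
Step 4: 3 trees catch fire, 5 burn out
  ......
  F.....
  TF....
  TT.TF.
  TTTTTT
Step 5: 4 trees catch fire, 3 burn out
  ......
  ......
  F.....
  TF.F..
  TTTTFT
Step 6: 4 trees catch fire, 4 burn out
  ......
  ......
  ......
  F.....
  TFTF.F

......
......
......
F.....
TFTF.F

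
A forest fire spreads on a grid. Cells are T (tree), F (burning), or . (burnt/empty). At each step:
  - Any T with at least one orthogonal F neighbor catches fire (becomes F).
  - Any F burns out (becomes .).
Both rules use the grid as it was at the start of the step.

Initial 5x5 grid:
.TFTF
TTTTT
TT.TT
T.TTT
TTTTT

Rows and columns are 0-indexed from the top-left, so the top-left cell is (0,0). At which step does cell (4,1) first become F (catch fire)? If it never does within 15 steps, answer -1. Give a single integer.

Step 1: cell (4,1)='T' (+4 fires, +2 burnt)
Step 2: cell (4,1)='T' (+3 fires, +4 burnt)
Step 3: cell (4,1)='T' (+4 fires, +3 burnt)
Step 4: cell (4,1)='T' (+3 fires, +4 burnt)
Step 5: cell (4,1)='T' (+3 fires, +3 burnt)
Step 6: cell (4,1)='T' (+2 fires, +3 burnt)
Step 7: cell (4,1)='F' (+1 fires, +2 burnt)
  -> target ignites at step 7
Step 8: cell (4,1)='.' (+0 fires, +1 burnt)
  fire out at step 8

7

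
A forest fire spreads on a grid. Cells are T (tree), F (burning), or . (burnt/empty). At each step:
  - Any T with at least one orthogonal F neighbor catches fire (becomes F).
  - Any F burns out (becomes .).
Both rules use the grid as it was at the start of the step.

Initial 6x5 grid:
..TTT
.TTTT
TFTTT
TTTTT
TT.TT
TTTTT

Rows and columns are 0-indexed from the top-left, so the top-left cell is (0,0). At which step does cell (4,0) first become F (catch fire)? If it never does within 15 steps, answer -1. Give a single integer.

Step 1: cell (4,0)='T' (+4 fires, +1 burnt)
Step 2: cell (4,0)='T' (+5 fires, +4 burnt)
Step 3: cell (4,0)='F' (+6 fires, +5 burnt)
  -> target ignites at step 3
Step 4: cell (4,0)='.' (+6 fires, +6 burnt)
Step 5: cell (4,0)='.' (+3 fires, +6 burnt)
Step 6: cell (4,0)='.' (+1 fires, +3 burnt)
Step 7: cell (4,0)='.' (+0 fires, +1 burnt)
  fire out at step 7

3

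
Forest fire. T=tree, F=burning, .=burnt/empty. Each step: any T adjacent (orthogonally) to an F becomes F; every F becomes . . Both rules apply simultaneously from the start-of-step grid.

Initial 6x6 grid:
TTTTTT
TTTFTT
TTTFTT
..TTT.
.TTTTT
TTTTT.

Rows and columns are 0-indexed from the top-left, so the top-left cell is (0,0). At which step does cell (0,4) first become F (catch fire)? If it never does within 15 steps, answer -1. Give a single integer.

Step 1: cell (0,4)='T' (+6 fires, +2 burnt)
Step 2: cell (0,4)='F' (+9 fires, +6 burnt)
  -> target ignites at step 2
Step 3: cell (0,4)='.' (+7 fires, +9 burnt)
Step 4: cell (0,4)='.' (+5 fires, +7 burnt)
Step 5: cell (0,4)='.' (+1 fires, +5 burnt)
Step 6: cell (0,4)='.' (+1 fires, +1 burnt)
Step 7: cell (0,4)='.' (+0 fires, +1 burnt)
  fire out at step 7

2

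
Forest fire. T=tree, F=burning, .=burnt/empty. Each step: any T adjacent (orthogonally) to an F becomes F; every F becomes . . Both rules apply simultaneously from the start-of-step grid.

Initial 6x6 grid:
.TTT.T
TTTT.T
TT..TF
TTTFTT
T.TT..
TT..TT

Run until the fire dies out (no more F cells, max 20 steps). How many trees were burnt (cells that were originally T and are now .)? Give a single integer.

Answer: 22

Derivation:
Step 1: +6 fires, +2 burnt (F count now 6)
Step 2: +3 fires, +6 burnt (F count now 3)
Step 3: +2 fires, +3 burnt (F count now 2)
Step 4: +3 fires, +2 burnt (F count now 3)
Step 5: +4 fires, +3 burnt (F count now 4)
Step 6: +3 fires, +4 burnt (F count now 3)
Step 7: +1 fires, +3 burnt (F count now 1)
Step 8: +0 fires, +1 burnt (F count now 0)
Fire out after step 8
Initially T: 24, now '.': 34
Total burnt (originally-T cells now '.'): 22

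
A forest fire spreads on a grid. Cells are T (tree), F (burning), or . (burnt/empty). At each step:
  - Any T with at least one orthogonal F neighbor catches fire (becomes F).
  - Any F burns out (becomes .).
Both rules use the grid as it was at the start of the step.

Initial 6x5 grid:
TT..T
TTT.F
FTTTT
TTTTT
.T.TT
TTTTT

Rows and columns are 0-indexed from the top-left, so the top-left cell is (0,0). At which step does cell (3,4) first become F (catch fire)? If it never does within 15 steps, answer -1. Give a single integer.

Step 1: cell (3,4)='T' (+5 fires, +2 burnt)
Step 2: cell (3,4)='F' (+6 fires, +5 burnt)
  -> target ignites at step 2
Step 3: cell (3,4)='.' (+6 fires, +6 burnt)
Step 4: cell (3,4)='.' (+3 fires, +6 burnt)
Step 5: cell (3,4)='.' (+3 fires, +3 burnt)
Step 6: cell (3,4)='.' (+0 fires, +3 burnt)
  fire out at step 6

2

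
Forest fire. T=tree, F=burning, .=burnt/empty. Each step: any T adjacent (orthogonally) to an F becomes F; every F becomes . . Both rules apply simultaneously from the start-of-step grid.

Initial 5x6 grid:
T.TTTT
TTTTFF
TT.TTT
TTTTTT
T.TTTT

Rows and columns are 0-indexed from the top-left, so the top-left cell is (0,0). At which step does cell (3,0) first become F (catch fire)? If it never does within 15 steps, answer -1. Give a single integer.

Step 1: cell (3,0)='T' (+5 fires, +2 burnt)
Step 2: cell (3,0)='T' (+5 fires, +5 burnt)
Step 3: cell (3,0)='T' (+5 fires, +5 burnt)
Step 4: cell (3,0)='T' (+4 fires, +5 burnt)
Step 5: cell (3,0)='T' (+4 fires, +4 burnt)
Step 6: cell (3,0)='F' (+1 fires, +4 burnt)
  -> target ignites at step 6
Step 7: cell (3,0)='.' (+1 fires, +1 burnt)
Step 8: cell (3,0)='.' (+0 fires, +1 burnt)
  fire out at step 8

6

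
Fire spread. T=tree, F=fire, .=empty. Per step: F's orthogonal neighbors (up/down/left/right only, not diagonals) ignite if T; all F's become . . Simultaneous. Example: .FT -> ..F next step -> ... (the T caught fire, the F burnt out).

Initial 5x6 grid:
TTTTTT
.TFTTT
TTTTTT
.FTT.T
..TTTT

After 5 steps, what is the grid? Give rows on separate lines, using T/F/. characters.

Step 1: 6 trees catch fire, 2 burn out
  TTFTTT
  .F.FTT
  TFFTTT
  ..FT.T
  ..TTTT
Step 2: 7 trees catch fire, 6 burn out
  TF.FTT
  ....FT
  F..FTT
  ...F.T
  ..FTTT
Step 3: 5 trees catch fire, 7 burn out
  F...FT
  .....F
  ....FT
  .....T
  ...FTT
Step 4: 3 trees catch fire, 5 burn out
  .....F
  ......
  .....F
  .....T
  ....FT
Step 5: 2 trees catch fire, 3 burn out
  ......
  ......
  ......
  .....F
  .....F

......
......
......
.....F
.....F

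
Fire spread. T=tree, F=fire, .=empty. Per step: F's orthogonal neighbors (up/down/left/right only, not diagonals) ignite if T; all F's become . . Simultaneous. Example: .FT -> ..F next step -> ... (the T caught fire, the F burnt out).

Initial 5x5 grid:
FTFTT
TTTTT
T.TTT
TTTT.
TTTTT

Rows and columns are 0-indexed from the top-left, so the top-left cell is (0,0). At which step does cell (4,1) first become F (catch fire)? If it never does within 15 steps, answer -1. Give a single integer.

Step 1: cell (4,1)='T' (+4 fires, +2 burnt)
Step 2: cell (4,1)='T' (+5 fires, +4 burnt)
Step 3: cell (4,1)='T' (+4 fires, +5 burnt)
Step 4: cell (4,1)='T' (+5 fires, +4 burnt)
Step 5: cell (4,1)='F' (+2 fires, +5 burnt)
  -> target ignites at step 5
Step 6: cell (4,1)='.' (+1 fires, +2 burnt)
Step 7: cell (4,1)='.' (+0 fires, +1 burnt)
  fire out at step 7

5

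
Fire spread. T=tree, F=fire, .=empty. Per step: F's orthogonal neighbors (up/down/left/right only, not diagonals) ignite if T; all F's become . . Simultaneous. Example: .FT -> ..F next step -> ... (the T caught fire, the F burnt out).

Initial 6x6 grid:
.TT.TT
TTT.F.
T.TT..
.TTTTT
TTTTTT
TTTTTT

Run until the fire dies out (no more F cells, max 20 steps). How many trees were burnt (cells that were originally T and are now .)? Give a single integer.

Answer: 2

Derivation:
Step 1: +1 fires, +1 burnt (F count now 1)
Step 2: +1 fires, +1 burnt (F count now 1)
Step 3: +0 fires, +1 burnt (F count now 0)
Fire out after step 3
Initially T: 27, now '.': 11
Total burnt (originally-T cells now '.'): 2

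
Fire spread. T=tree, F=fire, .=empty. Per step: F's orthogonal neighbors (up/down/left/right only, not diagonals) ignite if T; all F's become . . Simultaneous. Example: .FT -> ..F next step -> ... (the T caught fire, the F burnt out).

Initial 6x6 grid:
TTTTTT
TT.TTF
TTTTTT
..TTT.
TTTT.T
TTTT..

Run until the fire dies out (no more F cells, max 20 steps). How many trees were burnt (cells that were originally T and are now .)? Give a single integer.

Step 1: +3 fires, +1 burnt (F count now 3)
Step 2: +3 fires, +3 burnt (F count now 3)
Step 3: +3 fires, +3 burnt (F count now 3)
Step 4: +3 fires, +3 burnt (F count now 3)
Step 5: +4 fires, +3 burnt (F count now 4)
Step 6: +5 fires, +4 burnt (F count now 5)
Step 7: +3 fires, +5 burnt (F count now 3)
Step 8: +2 fires, +3 burnt (F count now 2)
Step 9: +1 fires, +2 burnt (F count now 1)
Step 10: +0 fires, +1 burnt (F count now 0)
Fire out after step 10
Initially T: 28, now '.': 35
Total burnt (originally-T cells now '.'): 27

Answer: 27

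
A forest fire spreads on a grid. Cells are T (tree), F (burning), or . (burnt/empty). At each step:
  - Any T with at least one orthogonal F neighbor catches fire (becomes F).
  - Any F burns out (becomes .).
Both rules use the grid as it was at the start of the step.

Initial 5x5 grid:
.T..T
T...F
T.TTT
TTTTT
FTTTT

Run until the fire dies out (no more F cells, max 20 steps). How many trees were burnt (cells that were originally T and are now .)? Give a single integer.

Answer: 15

Derivation:
Step 1: +4 fires, +2 burnt (F count now 4)
Step 2: +5 fires, +4 burnt (F count now 5)
Step 3: +6 fires, +5 burnt (F count now 6)
Step 4: +0 fires, +6 burnt (F count now 0)
Fire out after step 4
Initially T: 16, now '.': 24
Total burnt (originally-T cells now '.'): 15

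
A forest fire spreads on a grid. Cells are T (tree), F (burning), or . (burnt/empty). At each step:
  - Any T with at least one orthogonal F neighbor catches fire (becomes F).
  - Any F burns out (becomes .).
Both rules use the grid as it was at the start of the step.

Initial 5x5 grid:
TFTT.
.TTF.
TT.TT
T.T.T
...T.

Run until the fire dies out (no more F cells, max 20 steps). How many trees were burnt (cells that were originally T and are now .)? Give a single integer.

Answer: 11

Derivation:
Step 1: +6 fires, +2 burnt (F count now 6)
Step 2: +2 fires, +6 burnt (F count now 2)
Step 3: +2 fires, +2 burnt (F count now 2)
Step 4: +1 fires, +2 burnt (F count now 1)
Step 5: +0 fires, +1 burnt (F count now 0)
Fire out after step 5
Initially T: 13, now '.': 23
Total burnt (originally-T cells now '.'): 11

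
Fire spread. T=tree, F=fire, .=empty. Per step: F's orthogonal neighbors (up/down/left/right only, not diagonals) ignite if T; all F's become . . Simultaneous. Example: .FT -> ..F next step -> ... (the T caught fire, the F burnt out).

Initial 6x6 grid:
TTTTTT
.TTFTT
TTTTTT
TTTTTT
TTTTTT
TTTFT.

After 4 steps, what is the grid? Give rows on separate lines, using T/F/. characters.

Step 1: 7 trees catch fire, 2 burn out
  TTTFTT
  .TF.FT
  TTTFTT
  TTTTTT
  TTTFTT
  TTF.F.
Step 2: 10 trees catch fire, 7 burn out
  TTF.FT
  .F...F
  TTF.FT
  TTTFTT
  TTF.FT
  TF....
Step 3: 9 trees catch fire, 10 burn out
  TF...F
  ......
  TF...F
  TTF.FT
  TF...F
  F.....
Step 4: 5 trees catch fire, 9 burn out
  F.....
  ......
  F.....
  TF...F
  F.....
  ......

F.....
......
F.....
TF...F
F.....
......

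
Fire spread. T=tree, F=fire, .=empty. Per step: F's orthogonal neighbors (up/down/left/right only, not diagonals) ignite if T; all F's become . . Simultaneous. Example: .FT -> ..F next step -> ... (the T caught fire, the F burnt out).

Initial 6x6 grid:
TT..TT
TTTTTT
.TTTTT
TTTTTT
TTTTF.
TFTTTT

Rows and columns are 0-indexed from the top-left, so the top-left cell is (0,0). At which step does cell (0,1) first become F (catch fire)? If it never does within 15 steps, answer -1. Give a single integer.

Step 1: cell (0,1)='T' (+6 fires, +2 burnt)
Step 2: cell (0,1)='T' (+8 fires, +6 burnt)
Step 3: cell (0,1)='T' (+6 fires, +8 burnt)
Step 4: cell (0,1)='T' (+5 fires, +6 burnt)
Step 5: cell (0,1)='F' (+4 fires, +5 burnt)
  -> target ignites at step 5
Step 6: cell (0,1)='.' (+1 fires, +4 burnt)
Step 7: cell (0,1)='.' (+0 fires, +1 burnt)
  fire out at step 7

5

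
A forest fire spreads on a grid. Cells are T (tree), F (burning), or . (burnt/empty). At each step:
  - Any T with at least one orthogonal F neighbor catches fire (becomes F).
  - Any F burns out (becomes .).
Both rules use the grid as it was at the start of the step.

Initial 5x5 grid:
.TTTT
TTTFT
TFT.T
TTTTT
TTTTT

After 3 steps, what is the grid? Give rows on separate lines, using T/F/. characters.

Step 1: 7 trees catch fire, 2 burn out
  .TTFT
  TFF.F
  F.F.T
  TFTTT
  TTTTT
Step 2: 8 trees catch fire, 7 burn out
  .FF.F
  F....
  ....F
  F.FTT
  TFTTT
Step 3: 4 trees catch fire, 8 burn out
  .....
  .....
  .....
  ...FF
  F.FTT

.....
.....
.....
...FF
F.FTT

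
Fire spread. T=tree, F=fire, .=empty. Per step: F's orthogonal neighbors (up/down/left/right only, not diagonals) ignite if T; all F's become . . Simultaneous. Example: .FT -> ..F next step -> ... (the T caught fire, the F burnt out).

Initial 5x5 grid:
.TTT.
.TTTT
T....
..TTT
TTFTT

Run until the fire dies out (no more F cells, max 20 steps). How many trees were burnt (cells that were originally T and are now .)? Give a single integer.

Step 1: +3 fires, +1 burnt (F count now 3)
Step 2: +3 fires, +3 burnt (F count now 3)
Step 3: +1 fires, +3 burnt (F count now 1)
Step 4: +0 fires, +1 burnt (F count now 0)
Fire out after step 4
Initially T: 15, now '.': 17
Total burnt (originally-T cells now '.'): 7

Answer: 7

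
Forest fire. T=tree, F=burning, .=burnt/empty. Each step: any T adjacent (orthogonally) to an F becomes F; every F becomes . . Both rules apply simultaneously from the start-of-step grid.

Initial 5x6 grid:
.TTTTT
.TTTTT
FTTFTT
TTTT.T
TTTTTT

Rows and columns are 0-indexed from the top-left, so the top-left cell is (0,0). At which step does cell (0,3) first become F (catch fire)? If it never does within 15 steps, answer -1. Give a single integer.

Step 1: cell (0,3)='T' (+6 fires, +2 burnt)
Step 2: cell (0,3)='F' (+9 fires, +6 burnt)
  -> target ignites at step 2
Step 3: cell (0,3)='.' (+8 fires, +9 burnt)
Step 4: cell (0,3)='.' (+2 fires, +8 burnt)
Step 5: cell (0,3)='.' (+0 fires, +2 burnt)
  fire out at step 5

2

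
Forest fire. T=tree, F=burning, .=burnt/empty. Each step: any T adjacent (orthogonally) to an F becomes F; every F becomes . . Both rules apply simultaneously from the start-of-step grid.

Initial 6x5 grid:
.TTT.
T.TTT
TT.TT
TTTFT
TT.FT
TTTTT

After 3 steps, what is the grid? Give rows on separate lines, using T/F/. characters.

Step 1: 5 trees catch fire, 2 burn out
  .TTT.
  T.TTT
  TT.FT
  TTF.F
  TT..F
  TTTFT
Step 2: 5 trees catch fire, 5 burn out
  .TTT.
  T.TFT
  TT..F
  TF...
  TT...
  TTF.F
Step 3: 7 trees catch fire, 5 burn out
  .TTF.
  T.F.F
  TF...
  F....
  TF...
  TF...

.TTF.
T.F.F
TF...
F....
TF...
TF...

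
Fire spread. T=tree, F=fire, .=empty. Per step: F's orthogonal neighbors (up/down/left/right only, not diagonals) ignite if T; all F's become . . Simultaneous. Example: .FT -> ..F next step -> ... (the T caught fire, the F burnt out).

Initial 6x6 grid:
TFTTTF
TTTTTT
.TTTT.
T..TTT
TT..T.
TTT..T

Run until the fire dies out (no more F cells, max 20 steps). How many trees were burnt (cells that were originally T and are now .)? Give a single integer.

Step 1: +5 fires, +2 burnt (F count now 5)
Step 2: +5 fires, +5 burnt (F count now 5)
Step 3: +3 fires, +5 burnt (F count now 3)
Step 4: +2 fires, +3 burnt (F count now 2)
Step 5: +3 fires, +2 burnt (F count now 3)
Step 6: +0 fires, +3 burnt (F count now 0)
Fire out after step 6
Initially T: 25, now '.': 29
Total burnt (originally-T cells now '.'): 18

Answer: 18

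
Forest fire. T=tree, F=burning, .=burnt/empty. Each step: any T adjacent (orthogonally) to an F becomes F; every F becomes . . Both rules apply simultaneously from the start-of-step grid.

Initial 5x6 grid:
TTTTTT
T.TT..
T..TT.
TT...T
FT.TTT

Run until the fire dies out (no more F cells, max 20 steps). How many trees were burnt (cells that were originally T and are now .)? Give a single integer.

Answer: 15

Derivation:
Step 1: +2 fires, +1 burnt (F count now 2)
Step 2: +2 fires, +2 burnt (F count now 2)
Step 3: +1 fires, +2 burnt (F count now 1)
Step 4: +1 fires, +1 burnt (F count now 1)
Step 5: +1 fires, +1 burnt (F count now 1)
Step 6: +1 fires, +1 burnt (F count now 1)
Step 7: +2 fires, +1 burnt (F count now 2)
Step 8: +2 fires, +2 burnt (F count now 2)
Step 9: +2 fires, +2 burnt (F count now 2)
Step 10: +1 fires, +2 burnt (F count now 1)
Step 11: +0 fires, +1 burnt (F count now 0)
Fire out after step 11
Initially T: 19, now '.': 26
Total burnt (originally-T cells now '.'): 15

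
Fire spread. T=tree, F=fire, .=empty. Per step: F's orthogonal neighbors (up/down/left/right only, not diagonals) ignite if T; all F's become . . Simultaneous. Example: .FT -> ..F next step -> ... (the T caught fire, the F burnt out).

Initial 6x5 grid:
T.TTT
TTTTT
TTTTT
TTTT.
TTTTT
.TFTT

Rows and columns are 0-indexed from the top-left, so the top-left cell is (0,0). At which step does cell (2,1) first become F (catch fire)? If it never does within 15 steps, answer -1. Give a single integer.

Step 1: cell (2,1)='T' (+3 fires, +1 burnt)
Step 2: cell (2,1)='T' (+4 fires, +3 burnt)
Step 3: cell (2,1)='T' (+5 fires, +4 burnt)
Step 4: cell (2,1)='F' (+4 fires, +5 burnt)
  -> target ignites at step 4
Step 5: cell (2,1)='.' (+5 fires, +4 burnt)
Step 6: cell (2,1)='.' (+3 fires, +5 burnt)
Step 7: cell (2,1)='.' (+2 fires, +3 burnt)
Step 8: cell (2,1)='.' (+0 fires, +2 burnt)
  fire out at step 8

4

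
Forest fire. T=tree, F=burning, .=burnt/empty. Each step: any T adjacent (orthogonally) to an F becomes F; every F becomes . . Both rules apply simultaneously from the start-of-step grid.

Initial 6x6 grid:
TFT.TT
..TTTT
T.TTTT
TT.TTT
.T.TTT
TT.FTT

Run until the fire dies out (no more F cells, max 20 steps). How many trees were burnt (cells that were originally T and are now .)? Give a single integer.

Answer: 20

Derivation:
Step 1: +4 fires, +2 burnt (F count now 4)
Step 2: +4 fires, +4 burnt (F count now 4)
Step 3: +5 fires, +4 burnt (F count now 5)
Step 4: +3 fires, +5 burnt (F count now 3)
Step 5: +3 fires, +3 burnt (F count now 3)
Step 6: +1 fires, +3 burnt (F count now 1)
Step 7: +0 fires, +1 burnt (F count now 0)
Fire out after step 7
Initially T: 26, now '.': 30
Total burnt (originally-T cells now '.'): 20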